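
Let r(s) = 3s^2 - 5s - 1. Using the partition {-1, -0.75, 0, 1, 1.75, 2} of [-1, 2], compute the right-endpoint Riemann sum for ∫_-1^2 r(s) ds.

-2.8125

Subinterval widths: 0.25, 0.75, 1, 0.75, 0.25.
Right endpoints: -0.75, 0, 1, 1.75, 2.
r(-0.75) = 4.4375, r(0) = -1, r(1) = -3, r(1.75) = -0.5625, r(2) = 1.
Sum = Σ Δs_i · r(s_i).
Sum = -2.8125.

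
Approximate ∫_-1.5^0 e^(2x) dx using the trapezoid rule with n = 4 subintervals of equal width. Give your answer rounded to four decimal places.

0.4972

Δx = (0 − (-1.5))/4 = 0.375.
f(-1.5) ≈ 0.0498, f(-1.125) ≈ 0.1054, f(-0.75) ≈ 0.2231, f(-0.375) ≈ 0.4724, f(0) ≈ 1.0000.
T_4 = (Δx/2)·[f(x_0) + 2f(x_1) + 2f(x_2) + 2f(x_3) + f(x_4)].
Sum ≈ 0.4972.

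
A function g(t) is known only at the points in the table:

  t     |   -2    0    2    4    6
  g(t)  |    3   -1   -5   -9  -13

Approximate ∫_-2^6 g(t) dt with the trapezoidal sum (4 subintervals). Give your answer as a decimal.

Δt = 2.
T_4 = (2/2)·[3 + 2·(-1) + 2·(-5) + 2·(-9) + (-13)] = -40.

-40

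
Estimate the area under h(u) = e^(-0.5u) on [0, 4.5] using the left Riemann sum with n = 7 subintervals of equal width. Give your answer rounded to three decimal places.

2.092

Δu = (4.5 − 0)/7 = 9/14.
Left endpoints: 0, 9/14, 9/7, 27/14, 18/7, 45/14, 27/7.
h(0) ≈ 1.000, h(9/14) ≈ 0.725, h(9/7) ≈ 0.526, h(27/14) ≈ 0.381, h(18/7) ≈ 0.276, h(45/14) ≈ 0.200, h(27/7) ≈ 0.145.
Sum = Δu · [h(0) + h(9/14) + h(9/7) + ...].
Sum ≈ 2.092.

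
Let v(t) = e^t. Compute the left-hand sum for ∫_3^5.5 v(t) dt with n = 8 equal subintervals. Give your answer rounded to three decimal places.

191.337

Δt = (5.5 − 3)/8 = 0.3125.
Left endpoints: 3, 3.3125, 3.625, 3.9375, 4.25, 4.5625, 4.875, 5.1875.
v(3) ≈ 20.086, v(3.3125) ≈ 27.454, v(3.625) ≈ 37.525, v(3.9375) ≈ 51.290, v(4.25) ≈ 70.105, v(4.5625) ≈ 95.823, v(4.875) ≈ 130.974, v(5.1875) ≈ 179.020.
Sum = Δt · [v(3) + v(3.3125) + v(3.625) + ...].
Sum ≈ 191.337.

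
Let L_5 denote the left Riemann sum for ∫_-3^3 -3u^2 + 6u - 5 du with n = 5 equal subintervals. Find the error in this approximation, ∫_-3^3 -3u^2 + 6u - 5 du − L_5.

Exact integral: ∫_-3^3 f(u) du = -84.
L_5 = -109.92.
Error = -84 − (-109.92) = 25.92.

25.92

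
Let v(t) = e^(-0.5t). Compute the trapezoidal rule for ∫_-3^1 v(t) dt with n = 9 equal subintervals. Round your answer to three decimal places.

7.782

Δt = (1 − (-3))/9 = 4/9.
v(-3) ≈ 4.482, v(-23/9) ≈ 3.589, v(-19/9) ≈ 2.874, v(-5/3) ≈ 2.301, v(-11/9) ≈ 1.842, v(-7/9) ≈ 1.475, v(-1/3) ≈ 1.181, v(1/9) ≈ 0.946, v(5/9) ≈ 0.757, v(1) ≈ 0.607.
T_9 = (Δt/2)·[v(t_0) + 2v(t_1) + ... + 2v(t_{8}) + v(t_9)].
Sum ≈ 7.782.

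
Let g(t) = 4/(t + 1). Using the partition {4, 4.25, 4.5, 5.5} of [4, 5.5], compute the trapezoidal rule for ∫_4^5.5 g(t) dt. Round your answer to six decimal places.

1.052714

Subinterval widths: 0.25, 0.25, 1.
g(4) = 0.8, g(4.25) = 16/21, g(4.5) = 8/11, g(5.5) = 8/13.
On each subinterval the trapezoid contributes (Δt_i/2)·[g(t_{i-1}) + g(t_i)].
Sum ≈ 1.052714.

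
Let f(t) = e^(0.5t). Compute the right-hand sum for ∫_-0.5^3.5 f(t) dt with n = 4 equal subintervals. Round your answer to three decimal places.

12.646

Δt = (3.5 − (-0.5))/4 = 1.
Right endpoints: 0.5, 1.5, 2.5, 3.5.
f(0.5) ≈ 1.284, f(1.5) ≈ 2.117, f(2.5) ≈ 3.490, f(3.5) ≈ 5.755.
Sum = Δt · [f(0.5) + f(1.5) + f(2.5) + f(3.5)].
Sum ≈ 12.646.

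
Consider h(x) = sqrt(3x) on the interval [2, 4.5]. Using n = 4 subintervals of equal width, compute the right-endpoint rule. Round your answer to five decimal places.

8.13283

Δx = (4.5 − 2)/4 = 0.625.
Right endpoints: 2.625, 3.25, 3.875, 4.5.
h(2.625) ≈ 2.80624, h(3.25) ≈ 3.12250, h(3.875) ≈ 3.40955, h(4.5) ≈ 3.67423.
Sum = Δx · [h(2.625) + h(3.25) + h(3.875) + h(4.5)].
Sum ≈ 8.13283.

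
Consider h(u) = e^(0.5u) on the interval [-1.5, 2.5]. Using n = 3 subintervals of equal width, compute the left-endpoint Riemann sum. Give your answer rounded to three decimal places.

Δu = (2.5 − (-1.5))/3 = 4/3.
Left endpoints: -1.5, -1/6, 7/6.
h(-1.5) ≈ 0.472, h(-1/6) ≈ 0.920, h(7/6) ≈ 1.792.
Sum = Δu · [h(-1.5) + h(-1/6) + h(7/6)].
Sum ≈ 4.246.

4.246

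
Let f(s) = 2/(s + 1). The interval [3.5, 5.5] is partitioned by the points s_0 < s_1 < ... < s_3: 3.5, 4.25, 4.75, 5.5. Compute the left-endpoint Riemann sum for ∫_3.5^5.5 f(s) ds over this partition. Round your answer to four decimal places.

Subinterval widths: 0.75, 0.5, 0.75.
Left endpoints: 3.5, 4.25, 4.75.
f(3.5) = 4/9, f(4.25) = 8/21, f(4.75) = 8/23.
Sum = Σ Δs_i · f(s_i).
Sum ≈ 0.7847.

0.7847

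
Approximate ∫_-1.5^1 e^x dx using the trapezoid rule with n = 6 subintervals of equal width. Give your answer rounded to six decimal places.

Δx = (1 − (-1.5))/6 = 5/12.
f(-1.5) ≈ 0.223130, f(-13/12) ≈ 0.338465, f(-2/3) ≈ 0.513417, f(-0.25) ≈ 0.778801, f(1/6) ≈ 1.181360, f(7/12) ≈ 1.792002, f(1) ≈ 2.718282.
T_6 = (Δx/2)·[f(x_0) + 2f(x_1) + ... + 2f(x_{5}) + f(x_6)].
Sum ≈ 2.531146.

2.531146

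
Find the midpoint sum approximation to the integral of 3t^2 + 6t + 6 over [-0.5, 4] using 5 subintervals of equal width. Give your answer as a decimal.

Δt = (4 − (-0.5))/5 = 0.9.
Midpoints: -0.05, 0.85, 1.75, 2.65, 3.55.
f(-0.05) = 5.7075, f(0.85) = 13.2675, f(1.75) = 25.6875, f(2.65) = 42.9675, f(3.55) = 65.1075.
Sum = Δt · [f(-0.05) + f(0.85) + f(1.75) + f(2.65) + f(3.55)].
Sum = 137.46375.

137.46375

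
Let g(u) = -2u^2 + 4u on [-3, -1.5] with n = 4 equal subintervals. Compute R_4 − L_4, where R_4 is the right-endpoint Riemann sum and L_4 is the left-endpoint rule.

R_4 = -25.6640625.
L_4 = -32.9765625.
R_4 − L_4 = 7.3125.

7.3125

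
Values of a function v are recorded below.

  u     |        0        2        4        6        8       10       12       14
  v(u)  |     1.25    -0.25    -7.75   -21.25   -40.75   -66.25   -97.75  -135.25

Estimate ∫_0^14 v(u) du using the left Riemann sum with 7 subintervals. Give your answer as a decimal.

-465.5

Δu = 2.
Sum = 2·[1.25 + (-0.25) + (-7.75) + (-21.25) + (-40.75) + (-66.25) + (-97.75)] = -465.5.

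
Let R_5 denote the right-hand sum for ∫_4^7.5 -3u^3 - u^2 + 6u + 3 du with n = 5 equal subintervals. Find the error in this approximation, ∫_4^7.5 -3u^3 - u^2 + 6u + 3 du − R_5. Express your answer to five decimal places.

397.58396

Exact integral: ∫_4^7.5 f(u) du ≈ -2169.0885417.
R_5 = -2566.6725.
Error ≈ -2169.0885417 − (-2566.6725) ≈ 397.58396.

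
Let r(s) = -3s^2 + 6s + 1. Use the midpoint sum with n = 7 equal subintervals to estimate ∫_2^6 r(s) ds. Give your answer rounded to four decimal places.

Δs = (6 − 2)/7 = 4/7.
Midpoints: 16/7, 20/7, 24/7, 4, 32/7, 36/7, 40/7.
r(16/7) = -47/49, r(20/7) = -311/49, r(24/7) = -671/49, r(4) = -23, r(32/7) = -1679/49, r(36/7) = -2327/49, r(40/7) = -3071/49.
Sum = Δs · [r(16/7) + r(20/7) + r(24/7) + ...].
Sum ≈ -107.6735.

-107.6735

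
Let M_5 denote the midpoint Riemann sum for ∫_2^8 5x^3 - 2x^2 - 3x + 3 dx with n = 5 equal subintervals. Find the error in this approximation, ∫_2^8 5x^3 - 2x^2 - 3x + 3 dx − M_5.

Exact integral: ∫_2^8 f(x) dx = 4692.
M_5 = 4639.44.
Error = 4692 − 4639.44 = 52.56.

52.56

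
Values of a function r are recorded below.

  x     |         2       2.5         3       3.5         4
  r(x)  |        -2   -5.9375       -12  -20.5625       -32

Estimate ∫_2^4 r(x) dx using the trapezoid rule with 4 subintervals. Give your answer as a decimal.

-27.75

Δx = 0.5.
T_4 = (0.5/2)·[(-2) + 2·(-5.9375) + 2·(-12) + 2·(-20.5625) + (-32)] = -27.75.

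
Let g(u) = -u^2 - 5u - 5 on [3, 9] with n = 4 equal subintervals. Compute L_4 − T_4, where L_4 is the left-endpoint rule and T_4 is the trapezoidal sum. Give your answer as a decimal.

76.5

L_4 = -369.75.
T_4 = -446.25.
L_4 − T_4 = 76.5.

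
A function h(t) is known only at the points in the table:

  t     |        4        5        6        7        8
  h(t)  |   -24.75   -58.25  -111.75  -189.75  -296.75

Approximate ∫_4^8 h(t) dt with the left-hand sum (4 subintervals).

-384.5

Δt = 1.
Sum = 1·[(-24.75) + (-58.25) + (-111.75) + (-189.75)] = -384.5.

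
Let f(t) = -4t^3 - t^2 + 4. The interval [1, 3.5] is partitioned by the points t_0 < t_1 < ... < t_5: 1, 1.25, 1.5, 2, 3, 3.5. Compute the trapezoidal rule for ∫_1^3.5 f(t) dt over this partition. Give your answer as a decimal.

Subinterval widths: 0.25, 0.25, 0.5, 1, 0.5.
f(1) = -1, f(1.25) = -5.375, f(1.5) = -11.75, f(2) = -32, f(3) = -113, f(3.5) = -179.75.
On each subinterval the trapezoid contributes (Δt_i/2)·[f(t_{i-1}) + f(t_i)].
Sum = -159.5625.

-159.5625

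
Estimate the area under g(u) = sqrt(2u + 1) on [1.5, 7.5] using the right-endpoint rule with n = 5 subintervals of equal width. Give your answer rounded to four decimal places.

19.8369

Δu = (7.5 − 1.5)/5 = 1.2.
Right endpoints: 2.7, 3.9, 5.1, 6.3, 7.5.
g(2.7) ≈ 2.5298, g(3.9) ≈ 2.9665, g(5.1) ≈ 3.3466, g(6.3) ≈ 3.6878, g(7.5) ≈ 4.0000.
Sum = Δu · [g(2.7) + g(3.9) + g(5.1) + g(6.3) + g(7.5)].
Sum ≈ 19.8369.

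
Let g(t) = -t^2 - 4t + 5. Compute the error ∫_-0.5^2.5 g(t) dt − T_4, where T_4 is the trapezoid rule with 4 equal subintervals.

Exact integral: ∫_-0.5^2.5 g(t) dt = -2.25.
T_4 = -2.53125.
Error = -2.25 − (-2.53125) = 0.28125.

0.28125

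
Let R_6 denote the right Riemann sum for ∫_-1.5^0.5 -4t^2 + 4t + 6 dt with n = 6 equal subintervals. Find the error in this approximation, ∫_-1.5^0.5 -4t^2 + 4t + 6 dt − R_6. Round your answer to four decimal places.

-2.5185

Exact integral: ∫_-1.5^0.5 f(t) dt ≈ 3.333333.
R_6 ≈ 5.851852.
Error ≈ 3.333333 − 5.851852 ≈ -2.5185.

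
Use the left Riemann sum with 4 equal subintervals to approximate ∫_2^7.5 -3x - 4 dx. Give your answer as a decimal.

Δx = (7.5 − 2)/4 = 1.375.
Left endpoints: 2, 3.375, 4.75, 6.125.
f(2) = -10, f(3.375) = -14.125, f(4.75) = -18.25, f(6.125) = -22.375.
Sum = Δx · [f(2) + f(3.375) + f(4.75) + f(6.125)].
Sum = -89.03125.

-89.03125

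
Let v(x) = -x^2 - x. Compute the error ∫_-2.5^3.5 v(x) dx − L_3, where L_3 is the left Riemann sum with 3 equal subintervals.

Exact integral: ∫_-2.5^3.5 v(x) dx = -22.5.
L_3 = -14.5.
Error = -22.5 − (-14.5) = -8.

-8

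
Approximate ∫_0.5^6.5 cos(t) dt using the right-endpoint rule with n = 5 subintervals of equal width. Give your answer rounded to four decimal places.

Δt = (6.5 − 0.5)/5 = 1.2.
Right endpoints: 1.7, 2.9, 4.1, 5.3, 6.5.
f(1.7) ≈ -0.1288, f(2.9) ≈ -0.9710, f(4.1) ≈ -0.5748, f(5.3) ≈ 0.5544, f(6.5) ≈ 0.9766.
Sum = Δt · [f(1.7) + f(2.9) + f(4.1) + f(5.3) + f(6.5)].
Sum ≈ -0.1724.

-0.1724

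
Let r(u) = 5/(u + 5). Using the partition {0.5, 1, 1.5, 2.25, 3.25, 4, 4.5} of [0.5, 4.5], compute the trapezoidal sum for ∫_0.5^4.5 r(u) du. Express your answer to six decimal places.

Subinterval widths: 0.5, 0.5, 0.75, 1, 0.75, 0.5.
r(0.5) = 10/11, r(1) = 5/6, r(1.5) = 10/13, r(2.25) = 20/29, r(3.25) = 20/33, r(4) = 5/9, r(4.5) = 10/19.
On each subinterval the trapezoid contributes (Δu_i/2)·[r(u_{i-1}) + r(u_i)].
Sum ≈ 2.737261.

2.737261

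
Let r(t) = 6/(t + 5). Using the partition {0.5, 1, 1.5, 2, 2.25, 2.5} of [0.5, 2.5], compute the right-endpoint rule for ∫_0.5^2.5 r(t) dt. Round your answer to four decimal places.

Subinterval widths: 0.5, 0.5, 0.5, 0.25, 0.25.
Right endpoints: 1, 1.5, 2, 2.25, 2.5.
r(1) = 1, r(1.5) = 12/13, r(2) = 6/7, r(2.25) = 24/29, r(2.5) = 0.8.
Sum = Σ Δt_i · r(t_i).
Sum ≈ 1.7970.

1.7970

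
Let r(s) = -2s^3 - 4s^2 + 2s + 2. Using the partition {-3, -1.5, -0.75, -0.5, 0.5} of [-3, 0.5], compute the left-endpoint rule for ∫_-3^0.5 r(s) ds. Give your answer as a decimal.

Subinterval widths: 1.5, 0.75, 0.25, 1.
Left endpoints: -3, -1.5, -0.75, -0.5.
r(-3) = 14, r(-1.5) = -3.25, r(-0.75) = -0.90625, r(-0.5) = 0.25.
Sum = Σ Δs_i · r(s_i).
Sum = 18.5859375.

18.5859375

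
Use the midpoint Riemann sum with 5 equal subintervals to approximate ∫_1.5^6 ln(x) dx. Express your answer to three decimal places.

Δx = (6 − 1.5)/5 = 0.9.
Midpoints: 1.95, 2.85, 3.75, 4.65, 5.55.
f(1.95) ≈ 0.668, f(2.85) ≈ 1.047, f(3.75) ≈ 1.322, f(4.65) ≈ 1.537, f(5.55) ≈ 1.714.
Sum = Δx · [f(1.95) + f(2.85) + f(3.75) + f(4.65) + f(5.55)].
Sum ≈ 5.659.

5.659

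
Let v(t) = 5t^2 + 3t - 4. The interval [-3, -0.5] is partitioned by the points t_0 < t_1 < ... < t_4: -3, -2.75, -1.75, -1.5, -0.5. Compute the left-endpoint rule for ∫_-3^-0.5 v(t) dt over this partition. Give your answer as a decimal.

Subinterval widths: 0.25, 1, 0.25, 1.
Left endpoints: -3, -2.75, -1.75, -1.5.
v(-3) = 32, v(-2.75) = 25.5625, v(-1.75) = 6.0625, v(-1.5) = 2.75.
Sum = Σ Δt_i · v(t_i).
Sum = 37.828125.

37.828125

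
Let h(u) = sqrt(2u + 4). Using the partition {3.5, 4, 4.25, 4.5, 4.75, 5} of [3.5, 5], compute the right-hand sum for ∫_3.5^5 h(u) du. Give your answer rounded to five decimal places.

5.37130

Subinterval widths: 0.5, 0.25, 0.25, 0.25, 0.25.
Right endpoints: 4, 4.25, 4.5, 4.75, 5.
h(4) ≈ 3.46410, h(4.25) ≈ 3.53553, h(4.5) ≈ 3.60555, h(4.75) ≈ 3.67423, h(5) ≈ 3.74166.
Sum = Σ Δu_i · h(u_i).
Sum ≈ 5.37130.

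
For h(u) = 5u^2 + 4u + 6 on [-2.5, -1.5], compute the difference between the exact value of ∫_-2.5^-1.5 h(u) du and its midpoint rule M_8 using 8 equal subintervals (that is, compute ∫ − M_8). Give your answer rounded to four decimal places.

0.0065

Exact integral: ∫_-2.5^-1.5 h(u) du ≈ 18.416667.
M_8 = 18.41015625.
Error ≈ 18.416667 − 18.41015625 ≈ 0.0065.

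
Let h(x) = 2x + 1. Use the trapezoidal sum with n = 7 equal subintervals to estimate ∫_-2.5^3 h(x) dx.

8.25

Δx = (3 − (-2.5))/7 = 11/14.
h(-2.5) = -4, h(-12/7) = -17/7, h(-13/14) = -6/7, h(-1/7) = 5/7, h(9/14) = 16/7, h(10/7) = 27/7, h(31/14) = 38/7, h(3) = 7.
T_7 = (Δx/2)·[h(x_0) + 2h(x_1) + ... + 2h(x_{6}) + h(x_7)].
Sum = 8.25.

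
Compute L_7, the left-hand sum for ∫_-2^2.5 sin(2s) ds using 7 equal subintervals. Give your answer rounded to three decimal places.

0.149

Δs = (2.5 − (-2))/7 = 9/14.
Left endpoints: -2, -19/14, -5/7, -1/14, 4/7, 17/14, 13/7.
f(-2) ≈ 0.757, f(-19/14) ≈ -0.414, f(-5/7) ≈ -0.990, f(-1/14) ≈ -0.142, f(4/7) ≈ 0.910, f(17/14) ≈ 0.654, f(13/7) ≈ -0.542.
Sum = Δs · [f(-2) + f(-19/14) + f(-5/7) + ...].
Sum ≈ 0.149.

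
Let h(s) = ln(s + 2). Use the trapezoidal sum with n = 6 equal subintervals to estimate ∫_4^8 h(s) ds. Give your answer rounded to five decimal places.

8.27283

Δs = (8 − 4)/6 = 2/3.
h(4) ≈ 1.79176, h(14/3) ≈ 1.89712, h(16/3) ≈ 1.99243, h(6) ≈ 2.07944, h(20/3) ≈ 2.15948, h(22/3) ≈ 2.23359, h(8) ≈ 2.30259.
T_6 = (Δs/2)·[h(s_0) + 2h(s_1) + ... + 2h(s_{5}) + h(s_6)].
Sum ≈ 8.27283.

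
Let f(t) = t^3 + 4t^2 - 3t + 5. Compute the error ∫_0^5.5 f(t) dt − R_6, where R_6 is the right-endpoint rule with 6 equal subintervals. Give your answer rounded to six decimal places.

Exact integral: ∫_0^5.5 f(t) dt ≈ 432.72395833.
R_6 ≈ 566.31061921.
Error ≈ 432.72395833 − 566.31061921 ≈ -133.586661.

-133.586661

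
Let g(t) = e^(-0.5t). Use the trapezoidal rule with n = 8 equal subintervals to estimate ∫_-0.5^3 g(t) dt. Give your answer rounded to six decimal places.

Δt = (3 − (-0.5))/8 = 0.4375.
g(-0.5) ≈ 1.284025, g(-0.0625) ≈ 1.031743, g(0.375) ≈ 0.829029, g(0.8125) ≈ 0.666144, g(1.25) ≈ 0.535261, g(1.6875) ≈ 0.430095, g(2.125) ≈ 0.345591, g(2.5625) ≈ 0.277690, g(3) ≈ 0.223130.
T_8 = (Δt/2)·[g(t_0) + 2g(t_1) + ... + 2g(t_{7}) + g(t_8)].
Sum ≈ 2.130245.

2.130245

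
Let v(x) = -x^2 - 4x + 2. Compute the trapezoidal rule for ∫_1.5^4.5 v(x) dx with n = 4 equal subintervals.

-59.53125

Δx = (4.5 − 1.5)/4 = 0.75.
v(1.5) = -6.25, v(2.25) = -12.0625, v(3) = -19, v(3.75) = -27.0625, v(4.5) = -36.25.
T_4 = (Δx/2)·[v(x_0) + 2v(x_1) + 2v(x_2) + 2v(x_3) + v(x_4)].
Sum = -59.53125.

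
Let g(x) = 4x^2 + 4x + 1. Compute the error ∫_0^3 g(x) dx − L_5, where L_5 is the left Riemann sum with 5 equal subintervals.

13.68

Exact integral: ∫_0^3 g(x) dx = 57.
L_5 = 43.32.
Error = 57 − 43.32 = 13.68.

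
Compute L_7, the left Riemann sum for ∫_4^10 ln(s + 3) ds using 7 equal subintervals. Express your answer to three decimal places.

Δs = (10 − 4)/7 = 6/7.
Left endpoints: 4, 34/7, 40/7, 46/7, 52/7, 58/7, 64/7.
f(4) ≈ 1.946, f(34/7) ≈ 2.061, f(40/7) ≈ 2.165, f(46/7) ≈ 2.259, f(52/7) ≈ 2.345, f(58/7) ≈ 2.424, f(64/7) ≈ 2.497.
Sum = Δs · [f(4) + f(34/7) + f(40/7) + ...].
Sum ≈ 13.454.

13.454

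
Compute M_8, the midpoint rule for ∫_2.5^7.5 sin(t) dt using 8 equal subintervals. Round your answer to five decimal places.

Δt = (7.5 − 2.5)/8 = 0.625.
Midpoints: 2.8125, 3.4375, 4.0625, 4.6875, 5.3125, 5.9375, 6.5625, 7.1875.
f(2.8125) ≈ 0.32318, f(3.4375) ≈ -0.29161, f(4.0625) ≈ -0.79615, f(4.6875) ≈ -0.99969, f(5.3125) ≈ -0.82527, f(5.9375) ≈ -0.33884, f(6.5625) ≈ 0.27570, f(7.1875) ≈ 0.78600.
Sum = Δt · [f(2.8125) + f(3.4375) + f(4.0625) + ...].
Sum ≈ -1.16668.

-1.16668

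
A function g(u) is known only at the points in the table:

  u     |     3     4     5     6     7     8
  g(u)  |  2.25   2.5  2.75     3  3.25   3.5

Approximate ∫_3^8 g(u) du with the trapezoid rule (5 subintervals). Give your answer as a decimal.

Δu = 1.
T_5 = (1/2)·[2.25 + 2·2.5 + 2·2.75 + 2·3 + 2·3.25 + 3.5] = 14.375.

14.375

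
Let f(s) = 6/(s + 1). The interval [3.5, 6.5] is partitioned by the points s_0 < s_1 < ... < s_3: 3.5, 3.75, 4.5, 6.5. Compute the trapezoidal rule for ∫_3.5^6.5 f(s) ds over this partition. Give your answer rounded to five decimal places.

Subinterval widths: 0.25, 0.75, 2.
f(3.5) = 4/3, f(3.75) = 24/19, f(4.5) = 12/11, f(6.5) = 0.8.
On each subinterval the trapezoid contributes (Δs_i/2)·[f(s_{i-1}) + f(s_i)].
Sum ≈ 3.09825.

3.09825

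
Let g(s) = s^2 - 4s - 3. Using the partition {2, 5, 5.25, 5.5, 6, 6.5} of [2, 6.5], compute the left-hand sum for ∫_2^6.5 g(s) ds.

Subinterval widths: 3, 0.25, 0.25, 0.5, 0.5.
Left endpoints: 2, 5, 5.25, 5.5, 6.
g(2) = -7, g(5) = 2, g(5.25) = 3.5625, g(5.5) = 5.25, g(6) = 9.
Sum = Σ Δs_i · g(s_i).
Sum = -12.484375.

-12.484375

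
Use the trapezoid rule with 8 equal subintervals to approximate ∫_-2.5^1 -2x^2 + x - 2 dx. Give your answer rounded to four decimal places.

Δx = (1 − (-2.5))/8 = 0.4375.
f(-2.5) = -17, f(-2.0625) = -12.5703125, f(-1.625) = -8.90625, f(-1.1875) = -6.0078125, f(-0.75) = -3.875, f(-0.3125) = -2.5078125, f(0.125) = -1.90625, f(0.5625) = -2.0703125, f(1) = -3.
T_8 = (Δx/2)·[f(x_0) + 2f(x_1) + ... + 2f(x_{7}) + f(x_8)].
Sum ≈ -20.9316.

-20.9316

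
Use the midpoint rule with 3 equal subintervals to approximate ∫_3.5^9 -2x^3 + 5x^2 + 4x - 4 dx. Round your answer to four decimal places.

Δx = (9 − 3.5)/3 = 11/6.
Midpoints: 53/12, 6.25, 97/12.
f(53/12) = -52799/864, f(6.25) = -271.96875, f(97/12) = -605923/864.
Sum = Δx · [f(53/12) + f(6.25) + f(97/12)].
Sum ≈ -1896.3605.

-1896.3605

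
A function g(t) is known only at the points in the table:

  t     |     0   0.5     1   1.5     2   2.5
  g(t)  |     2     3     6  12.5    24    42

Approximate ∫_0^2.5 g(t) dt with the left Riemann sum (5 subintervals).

23.75

Δt = 0.5.
Sum = 0.5·[2 + 3 + 6 + 12.5 + 24] = 23.75.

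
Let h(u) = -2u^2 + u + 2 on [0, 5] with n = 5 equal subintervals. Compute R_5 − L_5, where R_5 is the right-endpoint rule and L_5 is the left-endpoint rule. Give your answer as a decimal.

-45

R_5 = -85.
L_5 = -40.
R_5 − L_5 = -45.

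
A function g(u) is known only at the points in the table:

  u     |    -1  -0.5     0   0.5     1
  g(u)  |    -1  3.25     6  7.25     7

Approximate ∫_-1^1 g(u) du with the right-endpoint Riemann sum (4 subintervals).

Δu = 0.5.
Sum = 0.5·[3.25 + 6 + 7.25 + 7] = 11.75.

11.75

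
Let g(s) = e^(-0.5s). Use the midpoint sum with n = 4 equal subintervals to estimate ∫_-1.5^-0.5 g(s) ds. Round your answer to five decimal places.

1.66487

Δs = (-0.5 − (-1.5))/4 = 0.25.
Midpoints: -1.375, -1.125, -0.875, -0.625.
g(-1.375) ≈ 1.98874, g(-1.125) ≈ 1.75505, g(-0.875) ≈ 1.54883, g(-0.625) ≈ 1.36684.
Sum = Δs · [g(-1.375) + g(-1.125) + g(-0.875) + g(-0.625)].
Sum ≈ 1.66487.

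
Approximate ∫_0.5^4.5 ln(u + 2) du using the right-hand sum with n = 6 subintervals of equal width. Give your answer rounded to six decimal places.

6.185407

Δu = (4.5 − 0.5)/6 = 2/3.
Right endpoints: 7/6, 11/6, 2.5, 19/6, 23/6, 4.5.
f(7/6) ≈ 1.152680, f(11/6) ≈ 1.343735, f(2.5) ≈ 1.504077, f(19/6) ≈ 1.642228, f(23/6) ≈ 1.763589, f(4.5) ≈ 1.871802.
Sum = Δu · [f(7/6) + f(11/6) + f(2.5) + ...].
Sum ≈ 6.185407.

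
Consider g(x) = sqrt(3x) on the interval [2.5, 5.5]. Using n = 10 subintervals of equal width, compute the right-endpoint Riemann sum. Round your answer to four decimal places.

10.5269

Δx = (5.5 − 2.5)/10 = 0.3.
Right endpoints: 2.8, 3.1, 3.4, 3.7, 4, 4.3, 4.6, 4.9, 5.2, 5.5.
g(2.8) ≈ 2.8983, g(3.1) ≈ 3.0496, g(3.4) ≈ 3.1937, g(3.7) ≈ 3.3317, g(4) ≈ 3.4641, g(4.3) ≈ 3.5917, g(4.6) ≈ 3.7148, g(4.9) ≈ 3.8341, g(5.2) ≈ 3.9497, g(5.5) ≈ 4.0620.
Sum = Δx · [g(2.8) + g(3.1) + g(3.4) + ...].
Sum ≈ 10.5269.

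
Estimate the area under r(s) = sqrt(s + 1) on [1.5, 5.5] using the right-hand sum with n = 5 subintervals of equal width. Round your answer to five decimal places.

8.79361

Δs = (5.5 − 1.5)/5 = 0.8.
Right endpoints: 2.3, 3.1, 3.9, 4.7, 5.5.
r(2.3) ≈ 1.81659, r(3.1) ≈ 2.02485, r(3.9) ≈ 2.21359, r(4.7) ≈ 2.38747, r(5.5) ≈ 2.54951.
Sum = Δs · [r(2.3) + r(3.1) + r(3.9) + r(4.7) + r(5.5)].
Sum ≈ 8.79361.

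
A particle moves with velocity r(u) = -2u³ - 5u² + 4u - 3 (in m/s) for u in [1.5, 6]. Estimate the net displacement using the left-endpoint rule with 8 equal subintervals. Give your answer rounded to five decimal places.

Δu = (6 − 1.5)/8 = 0.5625.
Left endpoints: 1.5, 2.0625, 2.625, 3.1875, 3.75, 4.3125, 4.875, 5.4375.
r(1.5) = -15, r(2.0625) = -68745/2048, r(2.625) = -63.12890625, r(3.1875) = -216723/2048, r(3.75) = -163.78125, r(4.3125) = -489765/2048, r(4.875) = -334.04296875, r(5.4375) = -922863/2048.
Sum = Δu · [r(1.5) + r(2.0625) + r(2.625) + ...].
Sum ≈ -790.36963.

-790.36963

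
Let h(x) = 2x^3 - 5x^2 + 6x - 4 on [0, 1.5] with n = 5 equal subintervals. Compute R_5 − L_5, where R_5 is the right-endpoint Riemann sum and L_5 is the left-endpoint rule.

R_5 = -1.68.
L_5 = -3.03.
R_5 − L_5 = 1.35.

1.35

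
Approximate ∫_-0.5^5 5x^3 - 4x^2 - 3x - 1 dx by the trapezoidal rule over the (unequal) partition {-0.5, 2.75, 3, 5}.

720.14453125

Subinterval widths: 3.25, 0.25, 2.
f(-0.5) = -1.125, f(2.75) = 64.484375, f(3) = 89, f(5) = 509.
On each subinterval the trapezoid contributes (Δx_i/2)·[f(x_{i-1}) + f(x_i)].
Sum = 720.14453125.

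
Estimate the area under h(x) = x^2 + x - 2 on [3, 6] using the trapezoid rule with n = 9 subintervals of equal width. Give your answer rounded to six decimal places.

70.555556

Δx = (6 − 3)/9 = 1/3.
h(3) = 10, h(10/3) = 112/9, h(11/3) = 136/9, h(4) = 18, h(13/3) = 190/9, h(14/3) = 220/9, h(5) = 28, h(16/3) = 286/9, h(17/3) = 322/9, h(6) = 40.
T_9 = (Δx/2)·[h(x_0) + 2h(x_1) + ... + 2h(x_{8}) + h(x_9)].
Sum ≈ 70.555556.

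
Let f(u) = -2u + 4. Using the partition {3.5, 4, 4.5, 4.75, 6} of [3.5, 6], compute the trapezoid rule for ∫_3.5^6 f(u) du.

-13.75

Subinterval widths: 0.5, 0.5, 0.25, 1.25.
f(3.5) = -3, f(4) = -4, f(4.5) = -5, f(4.75) = -5.5, f(6) = -8.
On each subinterval the trapezoid contributes (Δu_i/2)·[f(u_{i-1}) + f(u_i)].
Sum = -13.75.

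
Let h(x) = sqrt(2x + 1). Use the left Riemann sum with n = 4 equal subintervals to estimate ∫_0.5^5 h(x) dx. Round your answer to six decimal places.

10.106231

Δx = (5 − 0.5)/4 = 1.125.
Left endpoints: 0.5, 1.625, 2.75, 3.875.
h(0.5) ≈ 1.414214, h(1.625) ≈ 2.061553, h(2.75) ≈ 2.549510, h(3.875) ≈ 2.958040.
Sum = Δx · [h(0.5) + h(1.625) + h(2.75) + h(3.875)].
Sum ≈ 10.106231.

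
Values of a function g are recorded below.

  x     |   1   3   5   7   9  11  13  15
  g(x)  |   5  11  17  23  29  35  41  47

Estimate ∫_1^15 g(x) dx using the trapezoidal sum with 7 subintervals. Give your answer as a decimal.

364

Δx = 2.
T_7 = (2/2)·[5 + 2·11 + 2·17 + 2·23 + 2·29 + 2·35 + 2·41 + 47] = 364.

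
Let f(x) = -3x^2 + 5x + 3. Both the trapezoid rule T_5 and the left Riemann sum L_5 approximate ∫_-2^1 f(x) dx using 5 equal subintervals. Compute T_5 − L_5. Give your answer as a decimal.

7.2

T_5 = -8.04.
L_5 = -15.24.
T_5 − L_5 = 7.2.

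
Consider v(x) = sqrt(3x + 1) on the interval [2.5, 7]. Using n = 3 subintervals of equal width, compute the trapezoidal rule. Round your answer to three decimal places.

Δx = (7 − 2.5)/3 = 1.5.
v(2.5) ≈ 2.915, v(4) ≈ 3.606, v(5.5) ≈ 4.183, v(7) ≈ 4.690.
T_3 = (Δx/2)·[v(x_0) + 2v(x_1) + 2v(x_2) + v(x_3)].
Sum ≈ 17.388.

17.388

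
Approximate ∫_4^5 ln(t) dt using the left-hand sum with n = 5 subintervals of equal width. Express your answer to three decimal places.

Δt = (5 − 4)/5 = 0.2.
Left endpoints: 4, 4.2, 4.4, 4.6, 4.8.
f(4) ≈ 1.386, f(4.2) ≈ 1.435, f(4.4) ≈ 1.482, f(4.6) ≈ 1.526, f(4.8) ≈ 1.569.
Sum = Δt · [f(4) + f(4.2) + f(4.4) + f(4.6) + f(4.8)].
Sum ≈ 1.480.

1.480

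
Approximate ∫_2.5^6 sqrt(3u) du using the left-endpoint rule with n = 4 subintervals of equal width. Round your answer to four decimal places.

Δu = (6 − 2.5)/4 = 0.875.
Left endpoints: 2.5, 3.375, 4.25, 5.125.
f(2.5) ≈ 2.7386, f(3.375) ≈ 3.1820, f(4.25) ≈ 3.5707, f(5.125) ≈ 3.9211.
Sum = Δu · [f(2.5) + f(3.375) + f(4.25) + f(5.125)].
Sum ≈ 11.7359.

11.7359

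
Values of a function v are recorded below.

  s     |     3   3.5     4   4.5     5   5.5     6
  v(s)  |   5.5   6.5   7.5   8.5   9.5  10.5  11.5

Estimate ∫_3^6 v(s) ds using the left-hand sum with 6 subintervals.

Δs = 0.5.
Sum = 0.5·[5.5 + 6.5 + 7.5 + 8.5 + 9.5 + 10.5] = 24.

24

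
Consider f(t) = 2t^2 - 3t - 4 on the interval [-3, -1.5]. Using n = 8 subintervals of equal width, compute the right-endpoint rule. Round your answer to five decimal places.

18.20508

Δt = (-1.5 − (-3))/8 = 0.1875.
Right endpoints: -2.8125, -2.625, -2.4375, -2.25, -2.0625, -1.875, -1.6875, -1.5.
f(-2.8125) = 20.2578125, f(-2.625) = 17.65625, f(-2.4375) = 15.1953125, f(-2.25) = 12.875, f(-2.0625) = 10.6953125, f(-1.875) = 8.65625, f(-1.6875) = 6.7578125, f(-1.5) = 5.
Sum = Δt · [f(-2.8125) + f(-2.625) + f(-2.4375) + ...].
Sum ≈ 18.20508.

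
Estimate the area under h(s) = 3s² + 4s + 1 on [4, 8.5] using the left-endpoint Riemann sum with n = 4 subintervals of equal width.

Δs = (8.5 − 4)/4 = 1.125.
Left endpoints: 4, 5.125, 6.25, 7.375.
h(4) = 65, h(5.125) = 100.296875, h(6.25) = 143.1875, h(7.375) = 193.671875.
Sum = Δs · [h(4) + h(5.125) + h(6.25) + h(7.375)].
Sum = 564.92578125.

564.92578125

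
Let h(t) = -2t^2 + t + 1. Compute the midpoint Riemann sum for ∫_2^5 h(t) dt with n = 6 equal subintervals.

Δt = (5 − 2)/6 = 0.5.
Midpoints: 2.25, 2.75, 3.25, 3.75, 4.25, 4.75.
h(2.25) = -6.875, h(2.75) = -11.375, h(3.25) = -16.875, h(3.75) = -23.375, h(4.25) = -30.875, h(4.75) = -39.375.
Sum = Δt · [h(2.25) + h(2.75) + h(3.25) + ...].
Sum = -64.375.

-64.375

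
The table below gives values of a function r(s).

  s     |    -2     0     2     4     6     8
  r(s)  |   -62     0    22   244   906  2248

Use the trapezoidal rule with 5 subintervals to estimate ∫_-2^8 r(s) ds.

4530

Δs = 2.
T_5 = (2/2)·[(-62) + 2·0 + 2·22 + 2·244 + 2·906 + 2248] = 4530.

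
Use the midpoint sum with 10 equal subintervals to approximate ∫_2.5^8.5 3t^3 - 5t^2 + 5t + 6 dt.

3081.24

Δt = (8.5 − 2.5)/10 = 0.6.
Midpoints: 2.8, 3.4, 4, 4.6, 5.2, 5.8, 6.4, 7, 7.6, 8.2.
f(2.8) = 46.656, f(3.4) = 83.112, f(4) = 138, f(4.6) = 215.208, f(5.2) = 318.624, f(5.8) = 452.136, f(6.4) = 619.632, f(7) = 825, f(7.6) = 1072.128, f(8.2) = 1364.904.
Sum = Δt · [f(2.8) + f(3.4) + f(4) + ...].
Sum = 3081.24.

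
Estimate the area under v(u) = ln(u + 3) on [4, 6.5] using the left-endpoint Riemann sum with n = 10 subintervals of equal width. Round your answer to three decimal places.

Δu = (6.5 − 4)/10 = 0.25.
Left endpoints: 4, 4.25, 4.5, 4.75, 5, 5.25, 5.5, 5.75, 6, 6.25.
v(4) ≈ 1.946, v(4.25) ≈ 1.981, v(4.5) ≈ 2.015, v(4.75) ≈ 2.048, v(5) ≈ 2.079, v(5.25) ≈ 2.110, v(5.5) ≈ 2.140, v(5.75) ≈ 2.169, v(6) ≈ 2.197, v(6.25) ≈ 2.225.
Sum = Δu · [v(4) + v(4.25) + v(4.5) + ...].
Sum ≈ 5.228.

5.228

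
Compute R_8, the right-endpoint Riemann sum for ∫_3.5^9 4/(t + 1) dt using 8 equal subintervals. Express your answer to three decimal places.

Δt = (9 − 3.5)/8 = 0.6875.
Right endpoints: 4.1875, 4.875, 5.5625, 6.25, 6.9375, 7.625, 8.3125, 9.
f(4.1875) = 64/83, f(4.875) = 32/47, f(5.5625) = 64/105, f(6.25) = 16/29, f(6.9375) = 64/127, f(7.625) = 32/69, f(8.3125) = 64/149, f(9) = 0.4.
Sum = Δt · [f(4.1875) + f(4.875) + f(5.5625) + ...].
Sum ≈ 3.032.

3.032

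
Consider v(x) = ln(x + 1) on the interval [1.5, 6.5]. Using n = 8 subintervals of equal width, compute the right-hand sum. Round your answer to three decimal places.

Δx = (6.5 − 1.5)/8 = 0.625.
Right endpoints: 2.125, 2.75, 3.375, 4, 4.625, 5.25, 5.875, 6.5.
v(2.125) ≈ 1.139, v(2.75) ≈ 1.322, v(3.375) ≈ 1.476, v(4) ≈ 1.609, v(4.625) ≈ 1.727, v(5.25) ≈ 1.833, v(5.875) ≈ 1.928, v(6.5) ≈ 2.015.
Sum = Δx · [v(2.125) + v(2.75) + v(3.375) + ...].
Sum ≈ 8.156.

8.156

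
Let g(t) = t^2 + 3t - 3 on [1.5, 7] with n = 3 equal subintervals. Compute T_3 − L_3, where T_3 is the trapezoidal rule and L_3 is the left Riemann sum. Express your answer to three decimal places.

57.979

T_3 ≈ 169.91435.
L_3 ≈ 111.93519.
T_3 − L_3 ≈ 57.979.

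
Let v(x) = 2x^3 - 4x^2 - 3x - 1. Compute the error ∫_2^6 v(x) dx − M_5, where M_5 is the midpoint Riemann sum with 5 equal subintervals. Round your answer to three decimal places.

4.267

Exact integral: ∫_2^6 v(x) dx ≈ 310.66667.
M_5 = 306.4.
Error ≈ 310.66667 − 306.4 ≈ 4.267.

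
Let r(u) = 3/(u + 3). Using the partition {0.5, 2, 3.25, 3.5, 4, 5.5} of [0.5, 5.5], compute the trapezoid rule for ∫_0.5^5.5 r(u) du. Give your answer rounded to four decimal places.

Subinterval widths: 1.5, 1.25, 0.25, 0.5, 1.5.
r(0.5) = 6/7, r(2) = 0.6, r(3.25) = 0.48, r(3.5) = 6/13, r(4) = 3/7, r(5.5) = 6/17.
On each subinterval the trapezoid contributes (Δu_i/2)·[r(u_{i-1}) + r(u_i)].
Sum ≈ 2.6942.

2.6942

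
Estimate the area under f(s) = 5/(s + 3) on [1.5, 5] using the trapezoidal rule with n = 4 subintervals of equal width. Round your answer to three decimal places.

2.888

Δs = (5 − 1.5)/4 = 0.875.
f(1.5) = 10/9, f(2.375) = 40/43, f(3.25) = 0.8, f(4.125) = 40/57, f(5) = 0.625.
T_4 = (Δs/2)·[f(s_0) + 2f(s_1) + 2f(s_2) + 2f(s_3) + f(s_4)].
Sum ≈ 2.888.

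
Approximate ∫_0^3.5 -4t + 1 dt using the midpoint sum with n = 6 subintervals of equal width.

Δt = (3.5 − 0)/6 = 7/12.
Midpoints: 7/24, 0.875, 35/24, 49/24, 2.625, 77/24.
f(7/24) = -1/6, f(0.875) = -2.5, f(35/24) = -29/6, f(49/24) = -43/6, f(2.625) = -9.5, f(77/24) = -71/6.
Sum = Δt · [f(7/24) + f(0.875) + f(35/24) + ...].
Sum = -21.

-21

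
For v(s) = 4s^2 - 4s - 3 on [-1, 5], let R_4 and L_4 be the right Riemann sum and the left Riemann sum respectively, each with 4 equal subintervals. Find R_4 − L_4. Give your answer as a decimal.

108

R_4 = 165.
L_4 = 57.
R_4 − L_4 = 108.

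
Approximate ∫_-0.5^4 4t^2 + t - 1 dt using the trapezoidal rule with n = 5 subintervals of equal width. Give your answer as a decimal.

Δt = (4 − (-0.5))/5 = 0.9.
f(-0.5) = -0.5, f(0.4) = 0.04, f(1.3) = 7.06, f(2.2) = 20.56, f(3.1) = 40.54, f(4) = 67.
T_5 = (Δt/2)·[f(t_0) + 2f(t_1) + ... + 2f(t_{4}) + f(t_5)].
Sum = 91.305.

91.305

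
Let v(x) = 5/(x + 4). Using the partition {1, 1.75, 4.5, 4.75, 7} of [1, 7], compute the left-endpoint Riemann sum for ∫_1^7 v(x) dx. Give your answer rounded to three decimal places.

4.574

Subinterval widths: 0.75, 2.75, 0.25, 2.25.
Left endpoints: 1, 1.75, 4.5, 4.75.
v(1) = 1, v(1.75) = 20/23, v(4.5) = 10/17, v(4.75) = 4/7.
Sum = Σ Δx_i · v(x_i).
Sum ≈ 4.574.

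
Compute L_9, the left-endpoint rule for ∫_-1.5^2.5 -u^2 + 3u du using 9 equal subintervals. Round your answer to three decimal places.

Δu = (2.5 − (-1.5))/9 = 4/9.
Left endpoints: -1.5, -19/18, -11/18, -1/6, 5/18, 13/18, 7/6, 29/18, 37/18.
f(-1.5) = -6.75, f(-19/18) = -1387/324, f(-11/18) = -715/324, f(-1/6) = -19/36, f(5/18) = 245/324, f(13/18) = 533/324, f(7/6) = 77/36, f(29/18) = 725/324, f(37/18) = 629/324.
Sum = Δu · [f(-1.5) + f(-19/18) + f(-11/18) + ...].
Sum ≈ -2.243.

-2.243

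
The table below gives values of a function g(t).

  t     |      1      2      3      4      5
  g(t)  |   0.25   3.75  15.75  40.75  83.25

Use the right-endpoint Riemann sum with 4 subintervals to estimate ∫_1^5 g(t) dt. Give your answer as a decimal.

Δt = 1.
Sum = 1·[3.75 + 15.75 + 40.75 + 83.25] = 143.5.

143.5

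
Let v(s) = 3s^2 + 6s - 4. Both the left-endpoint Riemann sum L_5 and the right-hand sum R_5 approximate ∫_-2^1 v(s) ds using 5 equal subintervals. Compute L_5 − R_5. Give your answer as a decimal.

-5.4

L_5 = -14.16.
R_5 = -8.76.
L_5 − R_5 = -5.4.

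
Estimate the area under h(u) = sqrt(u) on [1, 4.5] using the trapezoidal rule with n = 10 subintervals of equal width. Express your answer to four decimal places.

Δu = (4.5 − 1)/10 = 0.35.
h(1) ≈ 1.0000, h(1.35) ≈ 1.1619, h(1.7) ≈ 1.3038, h(2.05) ≈ 1.4318, h(2.4) ≈ 1.5492, h(2.75) ≈ 1.6583, h(3.1) ≈ 1.7607, h(3.45) ≈ 1.8574, h(3.8) ≈ 1.9494, h(4.15) ≈ 2.0372, h(4.5) ≈ 2.1213.
T_10 = (Δu/2)·[h(u_0) + 2h(u_1) + ... + 2h(u_{9}) + h(u_10)].
Sum ≈ 5.6946.

5.6946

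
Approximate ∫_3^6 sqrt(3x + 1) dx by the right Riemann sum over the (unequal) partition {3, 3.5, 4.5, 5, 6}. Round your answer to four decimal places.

Subinterval widths: 0.5, 1, 0.5, 1.
Right endpoints: 3.5, 4.5, 5, 6.
f(3.5) ≈ 3.3912, f(4.5) ≈ 3.8079, f(5) ≈ 4.0000, f(6) ≈ 4.3589.
Sum = Σ Δx_i · f(x_i).
Sum ≈ 11.8624.

11.8624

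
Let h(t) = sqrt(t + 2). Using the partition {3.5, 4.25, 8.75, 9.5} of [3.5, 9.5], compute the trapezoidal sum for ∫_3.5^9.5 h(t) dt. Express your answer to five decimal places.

Subinterval widths: 0.75, 4.5, 0.75.
h(3.5) ≈ 2.34521, h(4.25) ≈ 2.50000, h(8.75) ≈ 3.27872, h(9.5) ≈ 3.39116.
On each subinterval the trapezoid contributes (Δt_i/2)·[h(t_{i-1}) + h(t_i)].
Sum ≈ 17.32028.

17.32028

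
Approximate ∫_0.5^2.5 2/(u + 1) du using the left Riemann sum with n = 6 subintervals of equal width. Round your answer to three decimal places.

1.828

Δu = (2.5 − 0.5)/6 = 1/3.
Left endpoints: 0.5, 5/6, 7/6, 1.5, 11/6, 13/6.
f(0.5) = 4/3, f(5/6) = 12/11, f(7/6) = 12/13, f(1.5) = 0.8, f(11/6) = 12/17, f(13/6) = 12/19.
Sum = Δu · [f(0.5) + f(5/6) + f(7/6) + ...].
Sum ≈ 1.828.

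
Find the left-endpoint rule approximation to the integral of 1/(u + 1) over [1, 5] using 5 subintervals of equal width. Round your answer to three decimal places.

Δu = (5 − 1)/5 = 0.8.
Left endpoints: 1, 1.8, 2.6, 3.4, 4.2.
f(1) = 0.5, f(1.8) = 5/14, f(2.6) = 5/18, f(3.4) = 5/22, f(4.2) = 5/26.
Sum = Δu · [f(1) + f(1.8) + f(2.6) + f(3.4) + f(4.2)].
Sum ≈ 1.244.

1.244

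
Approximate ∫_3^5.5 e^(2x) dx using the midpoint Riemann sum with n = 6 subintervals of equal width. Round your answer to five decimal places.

28892.07201

Δx = (5.5 − 3)/6 = 5/12.
Midpoints: 77/24, 3.625, 97/24, 107/24, 4.875, 127/24.
f(77/24) ≈ 611.95984, f(3.625) ≈ 1408.10485, f(97/24) ≈ 3240.01531, f(107/24) ≈ 7455.19711, f(4.875) ≈ 17154.22881, f(127/24) ≈ 39471.46692.
Sum = Δx · [f(77/24) + f(3.625) + f(97/24) + ...].
Sum ≈ 28892.07201.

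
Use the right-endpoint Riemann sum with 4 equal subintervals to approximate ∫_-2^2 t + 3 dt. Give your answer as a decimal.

14

Δt = (2 − (-2))/4 = 1.
Right endpoints: -1, 0, 1, 2.
f(-1) = 2, f(0) = 3, f(1) = 4, f(2) = 5.
Sum = Δt · [f(-1) + f(0) + f(1) + f(2)].
Sum = 14.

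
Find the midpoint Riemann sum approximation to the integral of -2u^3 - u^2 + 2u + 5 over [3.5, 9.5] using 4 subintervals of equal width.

-4116

Δu = (9.5 − 3.5)/4 = 1.5.
Midpoints: 4.25, 5.75, 7.25, 8.75.
f(4.25) = -158.09375, f(5.75) = -396.78125, f(7.25) = -795.21875, f(8.75) = -1393.90625.
Sum = Δu · [f(4.25) + f(5.75) + f(7.25) + f(8.75)].
Sum = -4116.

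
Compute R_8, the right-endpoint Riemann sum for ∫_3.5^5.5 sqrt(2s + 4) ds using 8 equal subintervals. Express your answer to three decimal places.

7.273

Δs = (5.5 − 3.5)/8 = 0.25.
Right endpoints: 3.75, 4, 4.25, 4.5, 4.75, 5, 5.25, 5.5.
f(3.75) ≈ 3.391, f(4) ≈ 3.464, f(4.25) ≈ 3.536, f(4.5) ≈ 3.606, f(4.75) ≈ 3.674, f(5) ≈ 3.742, f(5.25) ≈ 3.808, f(5.5) ≈ 3.873.
Sum = Δs · [f(3.75) + f(4) + f(4.25) + ...].
Sum ≈ 7.273.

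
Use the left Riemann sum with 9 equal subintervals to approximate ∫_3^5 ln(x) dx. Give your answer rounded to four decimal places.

2.6940

Δx = (5 − 3)/9 = 2/9.
Left endpoints: 3, 29/9, 31/9, 11/3, 35/9, 37/9, 13/3, 41/9, 43/9.
f(3) ≈ 1.0986, f(29/9) ≈ 1.1701, f(31/9) ≈ 1.2368, f(11/3) ≈ 1.2993, f(35/9) ≈ 1.3581, f(37/9) ≈ 1.4137, f(13/3) ≈ 1.4663, f(41/9) ≈ 1.5163, f(43/9) ≈ 1.5640.
Sum = Δx · [f(3) + f(29/9) + f(31/9) + ...].
Sum ≈ 2.6940.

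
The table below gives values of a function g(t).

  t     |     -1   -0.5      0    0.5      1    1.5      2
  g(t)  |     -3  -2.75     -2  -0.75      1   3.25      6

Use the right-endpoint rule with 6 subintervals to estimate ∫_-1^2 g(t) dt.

Δt = 0.5.
Sum = 0.5·[(-2.75) + (-2) + (-0.75) + 1 + 3.25 + 6] = 2.375.

2.375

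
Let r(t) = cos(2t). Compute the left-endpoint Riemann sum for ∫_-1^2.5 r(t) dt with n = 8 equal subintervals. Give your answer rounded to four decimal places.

Δt = (2.5 − (-1))/8 = 0.4375.
Left endpoints: -1, -0.5625, -0.125, 0.3125, 0.75, 1.1875, 1.625, 2.0625.
r(-1) ≈ -0.4161, r(-0.5625) ≈ 0.4312, r(-0.125) ≈ 0.9689, r(0.3125) ≈ 0.8110, r(0.75) ≈ 0.0707, r(1.1875) ≈ -0.7203, r(1.625) ≈ -0.9941, r(2.0625) ≈ -0.5542.
Sum = Δt · [r(-1) + r(-0.5625) + r(-0.125) + ...].
Sum ≈ -0.1763.

-0.1763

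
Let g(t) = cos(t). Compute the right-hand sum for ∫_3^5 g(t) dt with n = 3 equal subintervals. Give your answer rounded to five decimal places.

-0.63445

Δt = (5 − 3)/3 = 2/3.
Right endpoints: 11/3, 13/3, 5.
g(11/3) ≈ -0.86529, g(13/3) ≈ -0.37004, g(5) ≈ 0.28366.
Sum = Δt · [g(11/3) + g(13/3) + g(5)].
Sum ≈ -0.63445.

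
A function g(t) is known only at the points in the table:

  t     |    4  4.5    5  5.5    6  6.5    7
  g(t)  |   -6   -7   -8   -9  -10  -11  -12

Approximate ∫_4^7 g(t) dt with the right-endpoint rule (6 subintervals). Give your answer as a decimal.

Δt = 0.5.
Sum = 0.5·[(-7) + (-8) + (-9) + (-10) + (-11) + (-12)] = -28.5.

-28.5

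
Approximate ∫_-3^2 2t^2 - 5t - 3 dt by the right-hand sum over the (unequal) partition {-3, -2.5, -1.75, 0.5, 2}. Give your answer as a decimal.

Subinterval widths: 0.5, 0.75, 2.25, 1.5.
Right endpoints: -2.5, -1.75, 0.5, 2.
f(-2.5) = 22, f(-1.75) = 11.875, f(0.5) = -5, f(2) = -5.
Sum = Σ Δt_i · f(t_i).
Sum = 1.15625.

1.15625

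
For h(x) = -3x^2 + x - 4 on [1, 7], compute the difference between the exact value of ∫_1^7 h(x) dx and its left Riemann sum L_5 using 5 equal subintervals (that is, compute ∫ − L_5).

-78.48

Exact integral: ∫_1^7 h(x) dx = -342.
L_5 = -263.52.
Error = -342 − (-263.52) = -78.48.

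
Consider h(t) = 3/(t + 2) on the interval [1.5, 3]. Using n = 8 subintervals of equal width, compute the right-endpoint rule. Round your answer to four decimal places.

1.0463

Δt = (3 − 1.5)/8 = 0.1875.
Right endpoints: 1.6875, 1.875, 2.0625, 2.25, 2.4375, 2.625, 2.8125, 3.
h(1.6875) = 48/59, h(1.875) = 24/31, h(2.0625) = 48/65, h(2.25) = 12/17, h(2.4375) = 48/71, h(2.625) = 24/37, h(2.8125) = 48/77, h(3) = 0.6.
Sum = Δt · [h(1.6875) + h(1.875) + h(2.0625) + ...].
Sum ≈ 1.0463.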